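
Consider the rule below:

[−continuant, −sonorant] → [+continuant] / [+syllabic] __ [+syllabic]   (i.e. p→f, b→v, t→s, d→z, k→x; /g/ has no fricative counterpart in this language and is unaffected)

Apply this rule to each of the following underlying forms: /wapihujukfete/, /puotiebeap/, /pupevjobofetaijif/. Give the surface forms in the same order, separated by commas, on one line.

/wapihujukfete/: /p/ is a stop between vowels /a/ and /i/, so it spirantizes to the fricative [f]. /t/ is a stop between vowels /e/ and /e/, so it spirantizes to the fricative [s]. → [wafihujukfese].
/puotiebeap/: /t/ is a stop between vowels /o/ and /i/, so it spirantizes to the fricative [s]. /b/ is a stop between vowels /e/ and /e/, so it spirantizes to the fricative [v]. → [puosieveap].
/pupevjobofetaijif/: /p/ is a stop between vowels /u/ and /e/, so it spirantizes to the fricative [f]. /b/ is a stop between vowels /o/ and /o/, so it spirantizes to the fricative [v]. /t/ is a stop between vowels /e/ and /a/, so it spirantizes to the fricative [s]. → [pufevjovofesaijif].

wafihujukfese, puosieveap, pufevjovofesaijif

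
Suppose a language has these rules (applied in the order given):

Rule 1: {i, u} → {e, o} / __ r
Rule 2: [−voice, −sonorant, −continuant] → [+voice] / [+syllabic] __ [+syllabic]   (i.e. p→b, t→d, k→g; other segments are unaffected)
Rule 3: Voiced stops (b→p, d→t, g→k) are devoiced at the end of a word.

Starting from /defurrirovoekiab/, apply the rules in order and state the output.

Rule 1 (pre-rhotic lowering): /u/ is a high vowel immediately before /r/, so it lowers to [o]. /i/ is a high vowel immediately before /r/, so it lowers to [e]. /defurrirovoekiab/ → deforrerovoekiab.
Rule 2 (intervocalic voicing): /k/ is a voiceless stop between vowels /e/ and /i/, so it voices to [g]. /deforrerovoekiab/ → deforrerovoegiab.
Rule 3 (final devoicing): /b/ is a voiced stop in word-final position, so it devoices to [p]. /deforrerovoegiab/ → deforrerovoegiap.

deforrerovoegiap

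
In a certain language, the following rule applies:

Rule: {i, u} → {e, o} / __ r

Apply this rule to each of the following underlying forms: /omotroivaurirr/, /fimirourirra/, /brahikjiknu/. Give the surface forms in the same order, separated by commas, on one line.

/omotroivaurirr/: /u/ is a high vowel immediately before /r/, so it lowers to [o]. /i/ is a high vowel immediately before /r/, so it lowers to [e]. → [omotroivaorerr].
/fimirourirra/: /i/ is a high vowel immediately before /r/, so it lowers to [e]. /u/ is a high vowel immediately before /r/, so it lowers to [o]. /i/ is a high vowel immediately before /r/, so it lowers to [e]. → [fimeroorerra].
/brahikjiknu/: the rule's environment is not met; surfaces unchanged as [brahikjiknu].

omotroivaorerr, fimeroorerra, brahikjiknu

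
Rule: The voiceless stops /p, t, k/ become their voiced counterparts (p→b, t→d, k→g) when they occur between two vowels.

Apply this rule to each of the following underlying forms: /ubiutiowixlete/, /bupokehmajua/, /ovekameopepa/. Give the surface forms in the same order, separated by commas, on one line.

ubiudiowixlede, bubogehmajua, ovegameobeba

/ubiutiowixlete/: /t/ is a voiceless stop between vowels /u/ and /i/, so it voices to [d]. /t/ is a voiceless stop between vowels /e/ and /e/, so it voices to [d]. → [ubiudiowixlede].
/bupokehmajua/: /p/ is a voiceless stop between vowels /u/ and /o/, so it voices to [b]. /k/ is a voiceless stop between vowels /o/ and /e/, so it voices to [g]. → [bubogehmajua].
/ovekameopepa/: /k/ is a voiceless stop between vowels /e/ and /a/, so it voices to [g]. /p/ is a voiceless stop between vowels /o/ and /e/, so it voices to [b]. /p/ is a voiceless stop between vowels /e/ and /a/, so it voices to [b]. → [ovegameobeba].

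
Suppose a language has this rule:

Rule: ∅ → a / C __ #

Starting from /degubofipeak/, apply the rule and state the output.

degubofipeaka

the form ends in the consonant /k/, so [a] is inserted word-finally.
Surface form: [degubofipeaka].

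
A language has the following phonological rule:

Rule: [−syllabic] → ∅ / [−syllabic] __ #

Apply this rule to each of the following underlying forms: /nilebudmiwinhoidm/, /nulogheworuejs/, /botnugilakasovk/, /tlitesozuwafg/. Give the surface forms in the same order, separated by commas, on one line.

nilebudmiwinhoid, nulogheworuej, botnugilakasov, tlitesozuwaf

/nilebudmiwinhoidm/: /m/ is the second consonant of a word-final cluster /dm/, so it deletes. → [nilebudmiwinhoid].
/nulogheworuejs/: /s/ is the second consonant of a word-final cluster /js/, so it deletes. → [nulogheworuej].
/botnugilakasovk/: /k/ is the second consonant of a word-final cluster /vk/, so it deletes. → [botnugilakasov].
/tlitesozuwafg/: /g/ is the second consonant of a word-final cluster /fg/, so it deletes. → [tlitesozuwaf].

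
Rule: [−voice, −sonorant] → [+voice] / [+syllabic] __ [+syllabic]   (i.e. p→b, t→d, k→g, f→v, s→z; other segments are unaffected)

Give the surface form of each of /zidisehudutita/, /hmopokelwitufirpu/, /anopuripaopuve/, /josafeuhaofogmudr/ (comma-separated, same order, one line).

/zidisehudutita/: /s/ is a voiceless obstruent between vowels /i/ and /e/, so it voices to [z]. /t/ is a voiceless obstruent between vowels /u/ and /i/, so it voices to [d]. /t/ is a voiceless obstruent between vowels /i/ and /a/, so it voices to [d]. → [zidizehududida].
/hmopokelwitufirpu/: /p/ is a voiceless obstruent between vowels /o/ and /o/, so it voices to [b]. /k/ is a voiceless obstruent between vowels /o/ and /e/, so it voices to [g]. /t/ is a voiceless obstruent between vowels /i/ and /u/, so it voices to [d]. /f/ is a voiceless obstruent between vowels /u/ and /i/, so it voices to [v]. → [hmobogelwiduvirpu].
/anopuripaopuve/: /p/ is a voiceless obstruent between vowels /o/ and /u/, so it voices to [b]. /p/ is a voiceless obstruent between vowels /i/ and /a/, so it voices to [b]. /p/ is a voiceless obstruent between vowels /o/ and /u/, so it voices to [b]. → [anoburibaobuve].
/josafeuhaofogmudr/: /s/ is a voiceless obstruent between vowels /o/ and /a/, so it voices to [z]. /f/ is a voiceless obstruent between vowels /a/ and /e/, so it voices to [v]. /f/ is a voiceless obstruent between vowels /o/ and /o/, so it voices to [v]. → [jozaveuhaovogmudr].

zidizehududida, hmobogelwiduvirpu, anoburibaobuve, jozaveuhaovogmudr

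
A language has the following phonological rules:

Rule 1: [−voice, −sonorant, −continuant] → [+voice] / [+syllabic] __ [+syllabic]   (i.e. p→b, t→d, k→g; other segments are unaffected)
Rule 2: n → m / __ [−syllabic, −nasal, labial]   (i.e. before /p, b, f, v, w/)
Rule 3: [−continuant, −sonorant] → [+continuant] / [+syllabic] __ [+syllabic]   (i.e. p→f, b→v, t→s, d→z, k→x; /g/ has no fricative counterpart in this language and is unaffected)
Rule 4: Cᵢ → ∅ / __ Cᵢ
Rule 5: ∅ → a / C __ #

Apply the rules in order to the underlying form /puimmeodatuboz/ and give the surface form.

Rule 1 (intervocalic voicing): /t/ is a voiceless stop between vowels /a/ and /u/, so it voices to [d]. /puimmeodatuboz/ → puimmeodaduboz.
Rule 2 (nasal place assimilation): no segment meets the environment; /puimmeodaduboz/ is unchanged.
Rule 3 (intervocalic spirantization): /d/ is a stop between vowels /o/ and /a/, so it spirantizes to the fricative [z]. /d/ is a stop between vowels /a/ and /u/, so it spirantizes to the fricative [z]. /b/ is a stop between vowels /u/ and /o/, so it spirantizes to the fricative [v]. /puimmeodaduboz/ → puimmeozazuvoz.
Rule 4 (degemination): /mm/ is a geminate; the first /m/ deletes. /puimmeozazuvoz/ → puimeozazuvoz.
Rule 5 (final a-epenthesis): the form ends in the consonant /z/, so [a] is inserted word-finally. /puimeozazuvoz/ → puimeozazuvoza.

puimeozazuvoza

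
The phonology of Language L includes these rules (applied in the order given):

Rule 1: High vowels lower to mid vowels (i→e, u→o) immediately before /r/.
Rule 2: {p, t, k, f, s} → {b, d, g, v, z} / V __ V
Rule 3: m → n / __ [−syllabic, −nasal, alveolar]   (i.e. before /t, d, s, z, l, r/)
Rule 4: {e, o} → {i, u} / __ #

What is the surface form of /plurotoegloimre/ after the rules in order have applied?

plorodoegloinri

Rule 1 (pre-rhotic lowering): /u/ is a high vowel immediately before /r/, so it lowers to [o]. /plurotoegloimre/ → plorotoegloimre.
Rule 2 (intervocalic voicing): /t/ is a voiceless obstruent between vowels /o/ and /o/, so it voices to [d]. /plorotoegloimre/ → plorodoegloimre.
Rule 3 (nasal place assimilation): /m/ precedes the alveolar consonant /r/, so it assimilates in place to [n]. /plorodoegloimre/ → plorodoegloinre.
Rule 4 (final vowel raising): /e/ is a mid vowel in word-final position, so it raises to [i]. /plorodoegloinre/ → plorodoegloinri.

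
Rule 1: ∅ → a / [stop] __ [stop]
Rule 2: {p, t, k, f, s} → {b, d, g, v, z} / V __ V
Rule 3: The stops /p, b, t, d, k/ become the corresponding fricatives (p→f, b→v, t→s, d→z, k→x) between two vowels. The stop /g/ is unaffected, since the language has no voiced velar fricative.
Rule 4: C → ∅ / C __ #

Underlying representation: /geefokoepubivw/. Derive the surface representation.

geevogoevuviv

Rule 1 (stop-cluster a-epenthesis): no segment meets the environment; /geefokoepubivw/ is unchanged.
Rule 2 (intervocalic voicing): /f/ is a voiceless obstruent between vowels /e/ and /o/, so it voices to [v]. /k/ is a voiceless obstruent between vowels /o/ and /o/, so it voices to [g]. /p/ is a voiceless obstruent between vowels /e/ and /u/, so it voices to [b]. /geefokoepubivw/ → geevogoebubivw.
Rule 3 (intervocalic spirantization): /b/ is a stop between vowels /e/ and /u/, so it spirantizes to the fricative [v]. /b/ is a stop between vowels /u/ and /i/, so it spirantizes to the fricative [v]. /geevogoebubivw/ → geevogoevuvivw.
Rule 4 (final cluster simplification): /w/ is the second consonant of a word-final cluster /vw/, so it deletes. /geevogoevuvivw/ → geevogoevuviv.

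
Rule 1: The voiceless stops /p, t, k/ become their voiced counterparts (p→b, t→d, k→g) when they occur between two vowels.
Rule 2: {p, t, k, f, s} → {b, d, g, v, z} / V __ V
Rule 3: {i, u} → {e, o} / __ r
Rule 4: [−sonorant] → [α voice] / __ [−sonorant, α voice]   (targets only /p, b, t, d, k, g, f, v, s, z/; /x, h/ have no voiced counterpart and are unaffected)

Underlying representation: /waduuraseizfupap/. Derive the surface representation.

waduorazeisfubap

Rule 1 (intervocalic voicing): /p/ is a voiceless stop between vowels /u/ and /a/, so it voices to [b]. /waduuraseizfupap/ → waduuraseizfubap.
Rule 2 (intervocalic voicing): /s/ is a voiceless obstruent between vowels /a/ and /e/, so it voices to [z]. /waduuraseizfubap/ → waduurazeizfubap.
Rule 3 (pre-rhotic lowering): /u/ is a high vowel immediately before /r/, so it lowers to [o]. /waduurazeizfubap/ → waduorazeizfubap.
Rule 4 (regressive voicing assimilation): /z/ precedes the voiceless obstruent /f/, so it devoices to [s] by assimilation. /waduorazeizfubap/ → waduorazeisfubap.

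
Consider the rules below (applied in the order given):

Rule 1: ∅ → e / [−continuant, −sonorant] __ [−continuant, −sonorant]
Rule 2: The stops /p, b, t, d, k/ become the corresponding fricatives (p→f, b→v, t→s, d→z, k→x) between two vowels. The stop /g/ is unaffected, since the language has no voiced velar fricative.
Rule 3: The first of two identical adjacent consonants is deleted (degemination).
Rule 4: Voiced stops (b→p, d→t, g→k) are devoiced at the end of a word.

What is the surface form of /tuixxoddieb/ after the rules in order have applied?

tuixozeziep

Rule 1 (stop-cluster e-epenthesis): /d/ and /d/ form a stop–stop cluster, so [e] is inserted between them. /tuixxoddieb/ → tuixxodedieb.
Rule 2 (intervocalic spirantization): /d/ is a stop between vowels /o/ and /e/, so it spirantizes to the fricative [z]. /d/ is a stop between vowels /e/ and /i/, so it spirantizes to the fricative [z]. /tuixxodedieb/ → tuixxozezieb.
Rule 3 (degemination): /xx/ is a geminate; the first /x/ deletes. /tuixxozezieb/ → tuixozezieb.
Rule 4 (final devoicing): /b/ is a voiced stop in word-final position, so it devoices to [p]. /tuixozezieb/ → tuixozeziep.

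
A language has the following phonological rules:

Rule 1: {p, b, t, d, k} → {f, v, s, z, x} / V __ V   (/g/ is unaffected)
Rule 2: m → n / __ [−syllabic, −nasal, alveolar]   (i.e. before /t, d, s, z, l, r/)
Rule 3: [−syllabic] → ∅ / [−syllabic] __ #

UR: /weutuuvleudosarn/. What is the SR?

Rule 1 (intervocalic spirantization): /t/ is a stop between vowels /u/ and /u/, so it spirantizes to the fricative [s]. /d/ is a stop between vowels /u/ and /o/, so it spirantizes to the fricative [z]. /weutuuvleudosarn/ → weusuuvleuzosarn.
Rule 2 (nasal place assimilation): no segment meets the environment; /weusuuvleuzosarn/ is unchanged.
Rule 3 (final cluster simplification): /n/ is the second consonant of a word-final cluster /rn/, so it deletes. /weusuuvleuzosarn/ → weusuuvleuzosar.

weusuuvleuzosar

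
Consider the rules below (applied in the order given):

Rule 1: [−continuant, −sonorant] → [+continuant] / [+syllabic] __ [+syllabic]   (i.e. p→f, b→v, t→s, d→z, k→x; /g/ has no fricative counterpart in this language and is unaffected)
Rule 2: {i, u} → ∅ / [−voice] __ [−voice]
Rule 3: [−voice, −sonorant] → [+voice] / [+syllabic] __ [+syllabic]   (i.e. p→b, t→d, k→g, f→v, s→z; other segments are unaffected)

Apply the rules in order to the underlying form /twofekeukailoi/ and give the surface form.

twovexeuxailoi

Rule 1 (intervocalic spirantization): /k/ is a stop between vowels /e/ and /e/, so it spirantizes to the fricative [x]. /k/ is a stop between vowels /u/ and /a/, so it spirantizes to the fricative [x]. /twofekeukailoi/ → twofexeuxailoi.
Rule 2 (high vowel syncope): no segment meets the environment; /twofexeuxailoi/ is unchanged.
Rule 3 (intervocalic voicing): /f/ is a voiceless obstruent between vowels /o/ and /e/, so it voices to [v]. /twofexeuxailoi/ → twovexeuxailoi.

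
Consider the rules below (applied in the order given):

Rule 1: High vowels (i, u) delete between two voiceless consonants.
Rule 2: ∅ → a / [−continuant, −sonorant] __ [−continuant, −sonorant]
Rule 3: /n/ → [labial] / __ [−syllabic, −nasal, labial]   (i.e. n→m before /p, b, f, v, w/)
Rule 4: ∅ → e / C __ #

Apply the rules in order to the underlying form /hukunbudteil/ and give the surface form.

hkumbudateile

Rule 1 (high vowel syncope): /u/ is a high vowel flanked by voiceless consonants /h/ and /k/, so it deletes. /hukunbudteil/ → hkunbudteil.
Rule 2 (stop-cluster a-epenthesis): /d/ and /t/ form a stop–stop cluster, so [a] is inserted between them. /hkunbudteil/ → hkunbudateil.
Rule 3 (nasal place assimilation): /n/ precedes the labial consonant /b/, so it assimilates in place to [m]. /hkunbudateil/ → hkumbudateil.
Rule 4 (final e-epenthesis): the form ends in the consonant /l/, so [e] is inserted word-finally. /hkumbudateil/ → hkumbudateile.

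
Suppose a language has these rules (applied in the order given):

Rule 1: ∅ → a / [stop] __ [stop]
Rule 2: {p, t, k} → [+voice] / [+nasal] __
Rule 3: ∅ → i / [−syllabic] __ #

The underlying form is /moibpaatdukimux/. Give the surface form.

moibapaatadukimuxi

Rule 1 (stop-cluster a-epenthesis): /b/ and /p/ form a stop–stop cluster, so [a] is inserted between them. /t/ and /d/ form a stop–stop cluster, so [a] is inserted between them. /moibpaatdukimux/ → moibapaatadukimux.
Rule 2 (post-nasal voicing): no segment meets the environment; /moibapaatadukimux/ is unchanged.
Rule 3 (final i-epenthesis): the form ends in the consonant /x/, so [i] is inserted word-finally. /moibapaatadukimux/ → moibapaatadukimuxi.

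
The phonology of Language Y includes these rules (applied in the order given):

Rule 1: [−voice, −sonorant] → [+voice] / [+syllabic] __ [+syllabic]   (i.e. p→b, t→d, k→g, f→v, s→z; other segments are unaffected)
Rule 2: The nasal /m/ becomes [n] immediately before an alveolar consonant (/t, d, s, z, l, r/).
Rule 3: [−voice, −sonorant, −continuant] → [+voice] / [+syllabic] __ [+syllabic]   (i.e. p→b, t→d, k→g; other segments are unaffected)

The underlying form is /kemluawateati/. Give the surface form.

kenluawadeadi

Rule 1 (intervocalic voicing): /t/ is a voiceless obstruent between vowels /a/ and /e/, so it voices to [d]. /t/ is a voiceless obstruent between vowels /a/ and /i/, so it voices to [d]. /kemluawateati/ → kemluawadeadi.
Rule 2 (nasal place assimilation): /m/ precedes the alveolar consonant /l/, so it assimilates in place to [n]. /kemluawadeadi/ → kenluawadeadi.
Rule 3 (intervocalic voicing): no segment meets the environment; /kenluawadeadi/ is unchanged.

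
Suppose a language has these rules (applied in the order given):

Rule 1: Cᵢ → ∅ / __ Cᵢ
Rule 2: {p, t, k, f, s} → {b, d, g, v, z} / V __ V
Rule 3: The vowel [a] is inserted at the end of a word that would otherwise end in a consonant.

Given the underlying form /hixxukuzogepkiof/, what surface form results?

hixuguzogepkiofa

Rule 1 (degemination): /xx/ is a geminate; the first /x/ deletes. /hixxukuzogepkiof/ → hixukuzogepkiof.
Rule 2 (intervocalic voicing): /k/ is a voiceless obstruent between vowels /u/ and /u/, so it voices to [g]. /hixukuzogepkiof/ → hixuguzogepkiof.
Rule 3 (final a-epenthesis): the form ends in the consonant /f/, so [a] is inserted word-finally. /hixuguzogepkiof/ → hixuguzogepkiofa.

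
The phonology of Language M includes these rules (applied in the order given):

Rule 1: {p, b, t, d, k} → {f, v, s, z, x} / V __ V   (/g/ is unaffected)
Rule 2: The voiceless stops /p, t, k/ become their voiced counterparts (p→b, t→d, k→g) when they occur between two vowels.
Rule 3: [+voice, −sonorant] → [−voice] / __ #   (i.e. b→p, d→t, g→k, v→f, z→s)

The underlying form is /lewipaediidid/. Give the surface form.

Rule 1 (intervocalic spirantization): /p/ is a stop between vowels /i/ and /a/, so it spirantizes to the fricative [f]. /d/ is a stop between vowels /e/ and /i/, so it spirantizes to the fricative [z]. /d/ is a stop between vowels /i/ and /i/, so it spirantizes to the fricative [z]. /lewipaediidid/ → lewifaeziizid.
Rule 2 (intervocalic voicing): no segment meets the environment; /lewifaeziizid/ is unchanged.
Rule 3 (final devoicing): /d/ is a voiced obstruent in word-final position, so it devoices to [t]. /lewifaeziizid/ → lewifaeziizit.

lewifaeziizit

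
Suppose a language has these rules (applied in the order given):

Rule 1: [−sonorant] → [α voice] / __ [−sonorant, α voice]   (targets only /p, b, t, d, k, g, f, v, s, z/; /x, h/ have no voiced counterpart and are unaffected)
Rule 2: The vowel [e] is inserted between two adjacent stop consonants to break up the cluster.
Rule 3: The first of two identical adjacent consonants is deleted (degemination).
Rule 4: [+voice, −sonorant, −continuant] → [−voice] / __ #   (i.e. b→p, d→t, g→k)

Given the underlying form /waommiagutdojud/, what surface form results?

waomiagudedojut

Rule 1 (regressive voicing assimilation): /t/ precedes the voiced obstruent /d/, so it voices to [d] by assimilation. /waommiagutdojud/ → waommiaguddojud.
Rule 2 (stop-cluster e-epenthesis): /d/ and /d/ form a stop–stop cluster, so [e] is inserted between them. /waommiaguddojud/ → waommiagudedojud.
Rule 3 (degemination): /mm/ is a geminate; the first /m/ deletes. /waommiagudedojud/ → waomiagudedojud.
Rule 4 (final devoicing): /d/ is a voiced stop in word-final position, so it devoices to [t]. /waomiagudedojud/ → waomiagudedojut.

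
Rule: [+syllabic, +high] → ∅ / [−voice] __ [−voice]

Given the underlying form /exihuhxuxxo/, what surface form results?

exhhxxxo

/i/ is a high vowel flanked by voiceless consonants /x/ and /h/, so it deletes.
/u/ is a high vowel flanked by voiceless consonants /h/ and /h/, so it deletes.
/u/ is a high vowel flanked by voiceless consonants /x/ and /x/, so it deletes.
Surface form: [exhhxxxo].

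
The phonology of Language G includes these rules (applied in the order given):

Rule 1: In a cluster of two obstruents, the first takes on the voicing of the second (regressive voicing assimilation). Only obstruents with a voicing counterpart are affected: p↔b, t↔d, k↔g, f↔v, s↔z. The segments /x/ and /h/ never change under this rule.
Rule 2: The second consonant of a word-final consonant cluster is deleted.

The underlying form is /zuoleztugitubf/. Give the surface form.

Rule 1 (regressive voicing assimilation): /z/ precedes the voiceless obstruent /t/, so it devoices to [s] by assimilation. /b/ precedes the voiceless obstruent /f/, so it devoices to [p] by assimilation. /zuoleztugitubf/ → zuolestugitupf.
Rule 2 (final cluster simplification): /f/ is the second consonant of a word-final cluster /pf/, so it deletes. /zuolestugitupf/ → zuolestugitup.

zuolestugitup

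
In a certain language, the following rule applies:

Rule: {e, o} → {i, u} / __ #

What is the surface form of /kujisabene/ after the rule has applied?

kujisabeni

/e/ is a mid vowel in word-final position, so it raises to [i].
The other instance of /e/ does not occur in the required environment and remains unchanged.
Surface form: [kujisabeni].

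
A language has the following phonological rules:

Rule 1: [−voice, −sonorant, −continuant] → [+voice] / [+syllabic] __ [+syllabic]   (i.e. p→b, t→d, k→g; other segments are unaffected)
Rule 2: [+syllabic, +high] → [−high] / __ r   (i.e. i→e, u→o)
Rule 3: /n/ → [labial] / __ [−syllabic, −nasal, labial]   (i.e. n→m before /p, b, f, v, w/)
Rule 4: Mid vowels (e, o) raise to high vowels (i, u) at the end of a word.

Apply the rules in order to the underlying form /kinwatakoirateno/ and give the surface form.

Rule 1 (intervocalic voicing): /t/ is a voiceless stop between vowels /a/ and /a/, so it voices to [d]. /k/ is a voiceless stop between vowels /a/ and /o/, so it voices to [g]. /t/ is a voiceless stop between vowels /a/ and /e/, so it voices to [d]. /kinwatakoirateno/ → kinwadagoiradeno.
Rule 2 (pre-rhotic lowering): /i/ is a high vowel immediately before /r/, so it lowers to [e]. /kinwadagoiradeno/ → kinwadagoeradeno.
Rule 3 (nasal place assimilation): /n/ precedes the labial consonant /w/, so it assimilates in place to [m]. /kinwadagoeradeno/ → kimwadagoeradeno.
Rule 4 (final vowel raising): /o/ is a mid vowel in word-final position, so it raises to [u]. /kimwadagoeradeno/ → kimwadagoeradenu.

kimwadagoeradenu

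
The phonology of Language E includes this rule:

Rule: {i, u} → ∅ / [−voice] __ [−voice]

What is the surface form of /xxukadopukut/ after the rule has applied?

/u/ is a high vowel flanked by voiceless consonants /x/ and /k/, so it deletes.
/u/ is a high vowel flanked by voiceless consonants /p/ and /k/, so it deletes.
/u/ is a high vowel flanked by voiceless consonants /k/ and /t/, so it deletes.
Surface form: [xxkadopkt].

xxkadopkt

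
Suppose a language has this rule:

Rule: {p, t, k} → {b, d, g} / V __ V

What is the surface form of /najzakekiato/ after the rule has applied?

/k/ is a voiceless stop between vowels /a/ and /e/, so it voices to [g].
/k/ is a voiceless stop between vowels /e/ and /i/, so it voices to [g].
/t/ is a voiceless stop between vowels /a/ and /o/, so it voices to [d].
Surface form: [najzagegiado].

najzagegiado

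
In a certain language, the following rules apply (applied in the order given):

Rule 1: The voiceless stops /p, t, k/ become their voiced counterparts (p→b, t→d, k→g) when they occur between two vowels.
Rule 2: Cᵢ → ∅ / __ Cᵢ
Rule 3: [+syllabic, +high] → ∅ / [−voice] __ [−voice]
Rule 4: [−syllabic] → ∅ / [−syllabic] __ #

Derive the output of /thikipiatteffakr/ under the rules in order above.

thigibiatefak

Rule 1 (intervocalic voicing): /k/ is a voiceless stop between vowels /i/ and /i/, so it voices to [g]. /p/ is a voiceless stop between vowels /i/ and /i/, so it voices to [b]. /thikipiatteffakr/ → thigibiatteffakr.
Rule 2 (degemination): /tt/ is a geminate; the first /t/ deletes. /ff/ is a geminate; the first /f/ deletes. /thigibiatteffakr/ → thigibiatefakr.
Rule 3 (high vowel syncope): no segment meets the environment; /thigibiatefakr/ is unchanged.
Rule 4 (final cluster simplification): /r/ is the second consonant of a word-final cluster /kr/, so it deletes. /thigibiatefakr/ → thigibiatefak.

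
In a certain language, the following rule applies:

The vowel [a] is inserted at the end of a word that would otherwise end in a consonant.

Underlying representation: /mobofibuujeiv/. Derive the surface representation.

the form ends in the consonant /v/, so [a] is inserted word-finally.
Surface form: [mobofibuujeiva].

mobofibuujeiva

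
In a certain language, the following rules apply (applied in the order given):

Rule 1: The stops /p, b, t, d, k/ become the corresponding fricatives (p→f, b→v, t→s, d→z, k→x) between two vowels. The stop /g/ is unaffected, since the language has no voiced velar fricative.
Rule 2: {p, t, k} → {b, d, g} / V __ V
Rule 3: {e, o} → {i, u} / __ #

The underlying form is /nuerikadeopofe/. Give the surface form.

Rule 1 (intervocalic spirantization): /k/ is a stop between vowels /i/ and /a/, so it spirantizes to the fricative [x]. /d/ is a stop between vowels /a/ and /e/, so it spirantizes to the fricative [z]. /p/ is a stop between vowels /o/ and /o/, so it spirantizes to the fricative [f]. /nuerikadeopofe/ → nuerixazeofofe.
Rule 2 (intervocalic voicing): no segment meets the environment; /nuerixazeofofe/ is unchanged.
Rule 3 (final vowel raising): /e/ is a mid vowel in word-final position, so it raises to [i]. /nuerixazeofofe/ → nuerixazeofofi.

nuerixazeofofi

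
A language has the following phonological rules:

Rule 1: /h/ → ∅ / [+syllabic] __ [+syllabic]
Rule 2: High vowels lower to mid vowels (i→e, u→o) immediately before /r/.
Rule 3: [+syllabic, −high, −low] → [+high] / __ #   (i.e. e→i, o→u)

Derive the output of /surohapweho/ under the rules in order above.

Rule 1 (intervocalic h-deletion): /h/ occurs between vowels /o/ and /a/, so it deletes. /h/ occurs between vowels /e/ and /o/, so it deletes. /surohapweho/ → suroapweo.
Rule 2 (pre-rhotic lowering): /u/ is a high vowel immediately before /r/, so it lowers to [o]. /suroapweo/ → soroapweo.
Rule 3 (final vowel raising): /o/ is a mid vowel in word-final position, so it raises to [u]. /soroapweo/ → soroapweu.

soroapweu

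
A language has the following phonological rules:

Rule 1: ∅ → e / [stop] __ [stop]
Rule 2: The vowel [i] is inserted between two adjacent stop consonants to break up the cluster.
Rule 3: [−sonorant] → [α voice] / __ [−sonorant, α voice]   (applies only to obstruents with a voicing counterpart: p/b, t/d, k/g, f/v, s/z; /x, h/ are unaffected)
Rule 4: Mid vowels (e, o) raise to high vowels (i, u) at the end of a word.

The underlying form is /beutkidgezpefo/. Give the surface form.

beutekidegespefu

Rule 1 (stop-cluster e-epenthesis): /t/ and /k/ form a stop–stop cluster, so [e] is inserted between them. /d/ and /g/ form a stop–stop cluster, so [e] is inserted between them. /beutkidgezpefo/ → beutekidegezpefo.
Rule 2 (stop-cluster i-epenthesis): no segment meets the environment; /beutekidegezpefo/ is unchanged.
Rule 3 (regressive voicing assimilation): /z/ precedes the voiceless obstruent /p/, so it devoices to [s] by assimilation. /beutekidegezpefo/ → beutekidegespefo.
Rule 4 (final vowel raising): /o/ is a mid vowel in word-final position, so it raises to [u]. /beutekidegespefo/ → beutekidegespefu.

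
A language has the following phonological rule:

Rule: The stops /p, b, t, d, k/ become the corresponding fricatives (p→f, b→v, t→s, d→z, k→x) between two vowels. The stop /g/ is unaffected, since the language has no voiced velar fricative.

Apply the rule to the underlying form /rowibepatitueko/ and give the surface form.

rowivefasisuexo

/b/ is a stop between vowels /i/ and /e/, so it spirantizes to the fricative [v].
/p/ is a stop between vowels /e/ and /a/, so it spirantizes to the fricative [f].
/t/ is a stop between vowels /a/ and /i/, so it spirantizes to the fricative [s].
/t/ is a stop between vowels /i/ and /u/, so it spirantizes to the fricative [s].
/k/ is a stop between vowels /e/ and /o/, so it spirantizes to the fricative [x].
Surface form: [rowivefasisuexo].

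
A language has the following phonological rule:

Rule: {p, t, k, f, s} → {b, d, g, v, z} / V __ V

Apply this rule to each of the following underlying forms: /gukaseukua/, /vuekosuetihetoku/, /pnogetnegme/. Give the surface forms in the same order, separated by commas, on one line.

/gukaseukua/: /k/ is a voiceless obstruent between vowels /u/ and /a/, so it voices to [g]. /s/ is a voiceless obstruent between vowels /a/ and /e/, so it voices to [z]. /k/ is a voiceless obstruent between vowels /u/ and /u/, so it voices to [g]. → [gugazeugua].
/vuekosuetihetoku/: /k/ is a voiceless obstruent between vowels /e/ and /o/, so it voices to [g]. /s/ is a voiceless obstruent between vowels /o/ and /u/, so it voices to [z]. /t/ is a voiceless obstruent between vowels /e/ and /i/, so it voices to [d]. /t/ is a voiceless obstruent between vowels /e/ and /o/, so it voices to [d]. /k/ is a voiceless obstruent between vowels /o/ and /u/, so it voices to [g]. → [vuegozuedihedogu].
/pnogetnegme/: the rule's environment is not met; surfaces unchanged as [pnogetnegme].

gugazeugua, vuegozuedihedogu, pnogetnegme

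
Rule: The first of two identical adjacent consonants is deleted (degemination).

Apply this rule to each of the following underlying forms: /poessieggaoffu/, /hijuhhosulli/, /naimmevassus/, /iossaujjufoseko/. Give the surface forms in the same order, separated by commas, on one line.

/poessieggaoffu/: /ss/ is a geminate; the first /s/ deletes. /gg/ is a geminate; the first /g/ deletes. /ff/ is a geminate; the first /f/ deletes. → [poesiegaofu].
/hijuhhosulli/: /hh/ is a geminate; the first /h/ deletes. /ll/ is a geminate; the first /l/ deletes. → [hijuhosuli].
/naimmevassus/: /mm/ is a geminate; the first /m/ deletes. /ss/ is a geminate; the first /s/ deletes. → [naimevasus].
/iossaujjufoseko/: /ss/ is a geminate; the first /s/ deletes. /jj/ is a geminate; the first /j/ deletes. → [iosaujufoseko].

poesiegaofu, hijuhosuli, naimevasus, iosaujufoseko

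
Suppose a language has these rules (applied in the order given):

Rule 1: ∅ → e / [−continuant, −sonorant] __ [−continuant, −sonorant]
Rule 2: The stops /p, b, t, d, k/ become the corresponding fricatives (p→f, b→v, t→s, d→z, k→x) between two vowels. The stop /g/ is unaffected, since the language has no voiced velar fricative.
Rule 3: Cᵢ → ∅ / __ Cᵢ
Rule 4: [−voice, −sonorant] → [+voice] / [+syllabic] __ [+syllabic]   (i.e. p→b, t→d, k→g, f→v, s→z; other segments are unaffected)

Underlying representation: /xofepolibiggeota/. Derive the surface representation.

xovevolivigegeoza

Rule 1 (stop-cluster e-epenthesis): /g/ and /g/ form a stop–stop cluster, so [e] is inserted between them. /xofepolibiggeota/ → xofepolibigegeota.
Rule 2 (intervocalic spirantization): /p/ is a stop between vowels /e/ and /o/, so it spirantizes to the fricative [f]. /b/ is a stop between vowels /i/ and /i/, so it spirantizes to the fricative [v]. /t/ is a stop between vowels /o/ and /a/, so it spirantizes to the fricative [s]. /xofepolibigegeota/ → xofefolivigegeosa.
Rule 3 (degemination): no segment meets the environment; /xofefolivigegeosa/ is unchanged.
Rule 4 (intervocalic voicing): /f/ is a voiceless obstruent between vowels /o/ and /e/, so it voices to [v]. /f/ is a voiceless obstruent between vowels /e/ and /o/, so it voices to [v]. /s/ is a voiceless obstruent between vowels /o/ and /a/, so it voices to [z]. /xofefolivigegeosa/ → xovevolivigegeoza.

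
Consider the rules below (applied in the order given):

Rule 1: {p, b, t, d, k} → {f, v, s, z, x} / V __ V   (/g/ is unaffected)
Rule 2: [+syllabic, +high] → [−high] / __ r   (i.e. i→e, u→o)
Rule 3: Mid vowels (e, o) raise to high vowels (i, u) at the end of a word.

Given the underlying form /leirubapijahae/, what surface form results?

Rule 1 (intervocalic spirantization): /b/ is a stop between vowels /u/ and /a/, so it spirantizes to the fricative [v]. /p/ is a stop between vowels /a/ and /i/, so it spirantizes to the fricative [f]. /leirubapijahae/ → leiruvafijahae.
Rule 2 (pre-rhotic lowering): /i/ is a high vowel immediately before /r/, so it lowers to [e]. /leiruvafijahae/ → leeruvafijahae.
Rule 3 (final vowel raising): /e/ is a mid vowel in word-final position, so it raises to [i]. /leeruvafijahae/ → leeruvafijahai.

leeruvafijahai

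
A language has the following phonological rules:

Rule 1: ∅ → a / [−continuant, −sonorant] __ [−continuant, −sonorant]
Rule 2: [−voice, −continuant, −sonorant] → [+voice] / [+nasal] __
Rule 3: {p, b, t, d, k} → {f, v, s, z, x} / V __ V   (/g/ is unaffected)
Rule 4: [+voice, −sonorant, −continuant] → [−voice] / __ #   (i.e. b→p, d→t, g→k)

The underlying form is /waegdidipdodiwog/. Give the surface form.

Rule 1 (stop-cluster a-epenthesis): /g/ and /d/ form a stop–stop cluster, so [a] is inserted between them. /p/ and /d/ form a stop–stop cluster, so [a] is inserted between them. /waegdidipdodiwog/ → waegadidipadodiwog.
Rule 2 (post-nasal voicing): no segment meets the environment; /waegadidipadodiwog/ is unchanged.
Rule 3 (intervocalic spirantization): /d/ is a stop between vowels /a/ and /i/, so it spirantizes to the fricative [z]. /d/ is a stop between vowels /i/ and /i/, so it spirantizes to the fricative [z]. /p/ is a stop between vowels /i/ and /a/, so it spirantizes to the fricative [f]. /d/ is a stop between vowels /a/ and /o/, so it spirantizes to the fricative [z]. /d/ is a stop between vowels /o/ and /i/, so it spirantizes to the fricative [z]. /waegadidipadodiwog/ → waegazizifazoziwog.
Rule 4 (final devoicing): /g/ is a voiced stop in word-final position, so it devoices to [k]. /waegazizifazoziwog/ → waegazizifazoziwok.

waegazizifazoziwok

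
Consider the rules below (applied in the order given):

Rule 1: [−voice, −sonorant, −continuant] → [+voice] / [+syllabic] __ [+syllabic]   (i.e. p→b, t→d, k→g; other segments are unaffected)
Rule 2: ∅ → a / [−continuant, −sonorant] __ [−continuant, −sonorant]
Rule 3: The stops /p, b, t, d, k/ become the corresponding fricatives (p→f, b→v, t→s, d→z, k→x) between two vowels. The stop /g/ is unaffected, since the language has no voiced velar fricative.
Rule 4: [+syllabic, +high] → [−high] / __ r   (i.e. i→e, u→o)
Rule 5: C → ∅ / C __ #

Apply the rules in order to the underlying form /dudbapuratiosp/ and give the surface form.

duzavavorazios

Rule 1 (intervocalic voicing): /p/ is a voiceless stop between vowels /a/ and /u/, so it voices to [b]. /t/ is a voiceless stop between vowels /a/ and /i/, so it voices to [d]. /dudbapuratiosp/ → dudbaburadiosp.
Rule 2 (stop-cluster a-epenthesis): /d/ and /b/ form a stop–stop cluster, so [a] is inserted between them. /dudbaburadiosp/ → dudababuradiosp.
Rule 3 (intervocalic spirantization): /d/ is a stop between vowels /u/ and /a/, so it spirantizes to the fricative [z]. /b/ is a stop between vowels /a/ and /a/, so it spirantizes to the fricative [v]. /b/ is a stop between vowels /a/ and /u/, so it spirantizes to the fricative [v]. /d/ is a stop between vowels /a/ and /i/, so it spirantizes to the fricative [z]. /dudababuradiosp/ → duzavavuraziosp.
Rule 4 (pre-rhotic lowering): /u/ is a high vowel immediately before /r/, so it lowers to [o]. /duzavavuraziosp/ → duzavavoraziosp.
Rule 5 (final cluster simplification): /p/ is the second consonant of a word-final cluster /sp/, so it deletes. /duzavavoraziosp/ → duzavavorazios.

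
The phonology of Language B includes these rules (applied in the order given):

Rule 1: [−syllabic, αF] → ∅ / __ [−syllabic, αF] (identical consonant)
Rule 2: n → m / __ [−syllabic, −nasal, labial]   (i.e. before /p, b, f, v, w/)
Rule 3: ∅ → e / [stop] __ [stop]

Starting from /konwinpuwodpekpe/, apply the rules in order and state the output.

Rule 1 (degemination): no segment meets the environment; /konwinpuwodpekpe/ is unchanged.
Rule 2 (nasal place assimilation): /n/ precedes the labial consonant /w/, so it assimilates in place to [m]. /n/ precedes the labial consonant /p/, so it assimilates in place to [m]. /konwinpuwodpekpe/ → komwimpuwodpekpe.
Rule 3 (stop-cluster e-epenthesis): /d/ and /p/ form a stop–stop cluster, so [e] is inserted between them. /k/ and /p/ form a stop–stop cluster, so [e] is inserted between them. /komwimpuwodpekpe/ → komwimpuwodepekepe.

komwimpuwodepekepe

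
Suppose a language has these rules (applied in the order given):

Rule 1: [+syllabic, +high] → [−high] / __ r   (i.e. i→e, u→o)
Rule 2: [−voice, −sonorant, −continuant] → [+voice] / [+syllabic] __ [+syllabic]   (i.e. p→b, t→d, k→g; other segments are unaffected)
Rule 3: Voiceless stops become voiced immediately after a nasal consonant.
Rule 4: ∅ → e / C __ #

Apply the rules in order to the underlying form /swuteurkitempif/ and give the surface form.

swudeorkidembife

Rule 1 (pre-rhotic lowering): /u/ is a high vowel immediately before /r/, so it lowers to [o]. /swuteurkitempif/ → swuteorkitempif.
Rule 2 (intervocalic voicing): /t/ is a voiceless stop between vowels /u/ and /e/, so it voices to [d]. /t/ is a voiceless stop between vowels /i/ and /e/, so it voices to [d]. /swuteorkitempif/ → swudeorkidempif.
Rule 3 (post-nasal voicing): /p/ is a voiceless stop immediately after the nasal /m/, so it voices to [b]. /swudeorkidempif/ → swudeorkidembif.
Rule 4 (final e-epenthesis): the form ends in the consonant /f/, so [e] is inserted word-finally. /swudeorkidembif/ → swudeorkidembife.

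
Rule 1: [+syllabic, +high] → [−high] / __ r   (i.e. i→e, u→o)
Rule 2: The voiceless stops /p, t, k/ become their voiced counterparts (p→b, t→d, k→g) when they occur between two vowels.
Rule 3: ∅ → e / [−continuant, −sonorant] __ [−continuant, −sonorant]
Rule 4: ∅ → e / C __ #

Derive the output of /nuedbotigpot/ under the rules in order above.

Rule 1 (pre-rhotic lowering): no segment meets the environment; /nuedbotigpot/ is unchanged.
Rule 2 (intervocalic voicing): /t/ is a voiceless stop between vowels /o/ and /i/, so it voices to [d]. /nuedbotigpot/ → nuedbodigpot.
Rule 3 (stop-cluster e-epenthesis): /d/ and /b/ form a stop–stop cluster, so [e] is inserted between them. /g/ and /p/ form a stop–stop cluster, so [e] is inserted between them. /nuedbodigpot/ → nuedebodigepot.
Rule 4 (final e-epenthesis): the form ends in the consonant /t/, so [e] is inserted word-finally. /nuedebodigepot/ → nuedebodigepote.

nuedebodigepote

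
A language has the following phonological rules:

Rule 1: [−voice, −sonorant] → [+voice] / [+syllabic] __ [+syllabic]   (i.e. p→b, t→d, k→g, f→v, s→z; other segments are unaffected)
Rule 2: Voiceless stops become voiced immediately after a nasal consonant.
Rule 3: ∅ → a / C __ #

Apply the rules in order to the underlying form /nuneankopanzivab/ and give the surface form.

Rule 1 (intervocalic voicing): /p/ is a voiceless obstruent between vowels /o/ and /a/, so it voices to [b]. /nuneankopanzivab/ → nuneankobanzivab.
Rule 2 (post-nasal voicing): /k/ is a voiceless stop immediately after the nasal /n/, so it voices to [g]. /nuneankobanzivab/ → nuneangobanzivab.
Rule 3 (final a-epenthesis): the form ends in the consonant /b/, so [a] is inserted word-finally. /nuneangobanzivab/ → nuneangobanzivaba.

nuneangobanzivaba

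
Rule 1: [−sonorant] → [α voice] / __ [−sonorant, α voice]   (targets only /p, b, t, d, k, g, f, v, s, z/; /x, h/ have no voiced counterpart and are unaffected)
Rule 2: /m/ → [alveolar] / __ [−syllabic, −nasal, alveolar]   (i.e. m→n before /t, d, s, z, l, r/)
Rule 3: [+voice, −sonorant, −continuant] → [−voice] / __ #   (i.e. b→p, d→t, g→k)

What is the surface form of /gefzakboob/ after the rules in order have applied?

Rule 1 (regressive voicing assimilation): /f/ precedes the voiced obstruent /z/, so it voices to [v] by assimilation. /k/ precedes the voiced obstruent /b/, so it voices to [g] by assimilation. /gefzakboob/ → gevzagboob.
Rule 2 (nasal place assimilation): no segment meets the environment; /gevzagboob/ is unchanged.
Rule 3 (final devoicing): /b/ is a voiced stop in word-final position, so it devoices to [p]. /gevzagboob/ → gevzagboop.

gevzagboop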